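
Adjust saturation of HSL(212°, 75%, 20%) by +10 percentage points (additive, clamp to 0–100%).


Original S = 75%
Adjustment = +10 percentage points
New S = 75 + (10) = 85
Clamp to [0, 100] → 85
= HSL(212°, 85%, 20%)


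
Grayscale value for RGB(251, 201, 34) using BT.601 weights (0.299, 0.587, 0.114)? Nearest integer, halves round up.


Gray = 0.299×R + 0.587×G + 0.114×B
Gray = 0.299×251 + 0.587×201 + 0.114×34
Gray = 75.049 + 117.987 + 3.876
Gray = 196.912 → round half up → 197
Gray = 197


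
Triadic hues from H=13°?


Triadic: equally spaced at 120° intervals
H1 = 13°
H2 = (13 + 120) mod 360 = 133°
H3 = (13 + 240) mod 360 = 253°
Triadic = 13°, 133°, 253°


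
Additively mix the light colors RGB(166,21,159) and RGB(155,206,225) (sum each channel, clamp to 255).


Additive: each channel = min(255, C₁+C₂)
R: 166+155 = 321 → 255
G: 21+206 = 227 → 227
B: 159+225 = 384 → 255
= RGB(255, 227, 255)


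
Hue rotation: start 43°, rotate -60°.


New hue = (H + rotation) mod 360
New hue = (43 -60) mod 360
= -17 mod 360
= 343°


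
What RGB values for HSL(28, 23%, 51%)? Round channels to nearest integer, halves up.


H=28°, S=0.23, L=0.51
C = (1-|2L-1|)×S = (1-|0.02|)×0.23 = 0.2254
H' = H/60 = 28/60 ≈ 0.4667; X = C×(1-|H' mod 2 - 1|) ≈ 0.1052
m = L - C/2 = 0.51 - 0.1127 = 0.3973
Sector ⌊H'⌋ = 0 → (R',G',B') = (0.2254, ≈0.1052, 0.0)
RGB = ((R'+m)×255, (G'+m)×255, (B'+m)×255) = (158.7885, 128.1341, 101.3115)
Round half up → RGB(159, 128, 101)


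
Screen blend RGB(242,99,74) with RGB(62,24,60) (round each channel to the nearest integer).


Screen: C = 255 - (255-A)×(255-B)/255, rounded to nearest integer
R: 255 - (255-242)×(255-62)/255 = 255 - 2509/255 ≈ 255 - 9.839 = 245.161 → 245
G: 255 - (255-99)×(255-24)/255 = 255 - 36036/255 ≈ 255 - 141.318 = 113.682 → 114
B: 255 - (255-74)×(255-60)/255 = 255 - 35295/255 ≈ 255 - 138.412 = 116.588 → 117
= RGB(245, 114, 117)


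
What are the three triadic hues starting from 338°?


Triadic: equally spaced at 120° intervals
H1 = 338°
H2 = (338 + 120) mod 360 = 98°
H3 = (338 + 240) mod 360 = 218°
Triadic = 338°, 98°, 218°


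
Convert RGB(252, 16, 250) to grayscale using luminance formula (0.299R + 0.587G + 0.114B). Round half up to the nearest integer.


Gray = 0.299×R + 0.587×G + 0.114×B
Gray = 0.299×252 + 0.587×16 + 0.114×250
Gray = 75.348 + 9.392 + 28.500
Gray = 113.240 → round half up → 113
Gray = 113


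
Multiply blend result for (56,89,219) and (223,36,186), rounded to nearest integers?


Multiply: C = A×B/255, rounded to nearest integer
R: 56×223/255 = 12488/255 ≈ 48.973 → 49
G: 89×36/255 = 3204/255 ≈ 12.565 → 13
B: 219×186/255 = 40734/255 ≈ 159.741 → 160
= RGB(49, 13, 160)


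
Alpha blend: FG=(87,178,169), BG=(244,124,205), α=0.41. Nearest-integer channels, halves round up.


C = α×F + (1-α)×B, with 1-α = 0.59
R: 0.41×87 + 0.59×244 = 35.67 + 143.96 = 179.63 → 180
G: 0.41×178 + 0.59×124 = 72.98 + 73.16 = 146.14 → 146
B: 0.41×169 + 0.59×205 = 69.29 + 120.95 = 190.24 → 190
= RGB(180, 146, 190)


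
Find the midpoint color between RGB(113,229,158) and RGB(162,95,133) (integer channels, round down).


Midpoint: each channel = ⌊(C₁+C₂)/2⌋
R: ⌊(113+162)/2⌋ = 137
G: ⌊(229+95)/2⌋ = 162
B: ⌊(158+133)/2⌋ = 145
= RGB(137, 162, 145)


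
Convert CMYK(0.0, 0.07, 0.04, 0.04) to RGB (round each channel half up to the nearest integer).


R = 255 × (1-C) × (1-K) = 255 × 1.00 × 0.96 = 244.8 → 245
G = 255 × (1-M) × (1-K) = 255 × 0.93 × 0.96 = 227.664 → 228
B = 255 × (1-Y) × (1-K) = 255 × 0.96 × 0.96 = 235.008 → 235
= RGB(245, 228, 235)


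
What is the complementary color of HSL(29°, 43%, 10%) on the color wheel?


Complement = opposite side of color wheel = hue + 180°
H' = (29 + 180) mod 360 = 209°
S and L unchanged.
= HSL(209°, 43%, 10%)


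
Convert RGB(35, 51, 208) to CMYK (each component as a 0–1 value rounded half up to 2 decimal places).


R'=35/255≈0.1373, G'=51/255≈0.2000, B'=208/255≈0.8157
K = 1 - max(R',G',B') = 1 - 208/255 = 47/255 = 0.18431… → 0.18
(1-R'-K)/(1-K) simplifies to (max-R)/max with max = 208:
C = (208-35)/208 = 173/208 = 0.83173… → 0.83
M = (208-51)/208 = 157/208 = 0.75480… → 0.75
Y = (208-208)/208 = 0/208 = 0 → 0.00
= CMYK(0.83, 0.75, 0.00, 0.18)


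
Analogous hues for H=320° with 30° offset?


Base hue: 320°
Left analog: (320 - 30) mod 360 = 290°
Right analog: (320 + 30) mod 360 = 350°
Analogous hues = 290° and 350°


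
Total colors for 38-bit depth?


Colors = 2^bits = 2^38
= 274,877,906,944 colors


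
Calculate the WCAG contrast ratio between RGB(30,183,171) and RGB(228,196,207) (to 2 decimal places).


Linearize each sRGB channel c=v/255: c/12.92 if c ≤ 0.04045 else ((c+0.055)/1.055)^2.4
L = 0.2126×R_lin + 0.7152×G_lin + 0.0722×B_lin
Color 1 (30,183,171):
  R=30: 30/255≈0.1176 > 0.04045 → ((0.1176+0.055)/1.055)^2.4 ≈ 0.01298
  G=183: 183/255≈0.7176 > 0.04045 → ((0.7176+0.055)/1.055)^2.4 ≈ 0.47353
  B=171: 171/255≈0.6706 > 0.04045 → ((0.6706+0.055)/1.055)^2.4 ≈ 0.40724
  L1 = 0.2126×0.01298 + 0.7152×0.47353 + 0.0722×0.40724 ≈ 0.37083
Color 2 (228,196,207):
  R=228: 228/255≈0.8941 > 0.04045 → ((0.8941+0.055)/1.055)^2.4 ≈ 0.77582
  G=196: 196/255≈0.7686 > 0.04045 → ((0.7686+0.055)/1.055)^2.4 ≈ 0.55201
  B=207: 207/255≈0.8118 > 0.04045 → ((0.8118+0.055)/1.055)^2.4 ≈ 0.62396
  L2 = 0.2126×0.77582 + 0.7152×0.55201 + 0.0722×0.62396 ≈ 0.60479
Lighter = 0.60479, Darker = 0.37083
Ratio = (L_lighter + 0.05) / (L_darker + 0.05)
Ratio = (0.60479 + 0.05) / (0.37083 + 0.05) = 0.65479 / 0.42083 ≈ 1.5559
Ratio ≈ 1.56:1


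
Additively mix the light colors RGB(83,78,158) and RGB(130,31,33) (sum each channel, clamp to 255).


Additive: each channel = min(255, C₁+C₂)
R: 83+130 = 213 → 213
G: 78+31 = 109 → 109
B: 158+33 = 191 → 191
= RGB(213, 109, 191)


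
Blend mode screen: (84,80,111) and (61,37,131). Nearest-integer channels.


Screen: C = 255 - (255-A)×(255-B)/255, rounded to nearest integer
R: 255 - (255-84)×(255-61)/255 = 255 - 33174/255 ≈ 255 - 130.094 = 124.906 → 125
G: 255 - (255-80)×(255-37)/255 = 255 - 38150/255 ≈ 255 - 149.608 = 105.392 → 105
B: 255 - (255-111)×(255-131)/255 = 255 - 17856/255 ≈ 255 - 70.024 = 184.976 → 185
= RGB(125, 105, 185)


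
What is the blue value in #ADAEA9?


Color: #ADAEA9
R = AD = 173
G = AE = 174
B = A9 = 169
Blue = 169


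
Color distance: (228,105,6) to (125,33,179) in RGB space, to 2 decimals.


d = √[(R₁-R₂)² + (G₁-G₂)² + (B₁-B₂)²]
d = √[(228-125)² + (105-33)² + (6-179)²]
d = √[10609 + 5184 + 29929]
d = √45722
d ≈ 213.83


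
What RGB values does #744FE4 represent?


74 → 116 (R)
4F → 79 (G)
E4 → 228 (B)
= RGB(116, 79, 228)


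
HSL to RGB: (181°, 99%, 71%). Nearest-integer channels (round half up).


H=181°, S=0.99, L=0.71
C = (1-|2L-1|)×S = (1-|0.42|)×0.99 = 0.5742
H' = H/60 = 181/60 ≈ 3.0167; X = C×(1-|H' mod 2 - 1|) = 0.56463
m = L - C/2 = 0.71 - 0.2871 = 0.4229
Sector ⌊H'⌋ = 3 → (R',G',B') = (0.0, 0.56463, 0.5742)
RGB = ((R'+m)×255, (G'+m)×255, (B'+m)×255) = (107.8395, 251.82015, 254.2605)
Round half up → RGB(108, 252, 254)


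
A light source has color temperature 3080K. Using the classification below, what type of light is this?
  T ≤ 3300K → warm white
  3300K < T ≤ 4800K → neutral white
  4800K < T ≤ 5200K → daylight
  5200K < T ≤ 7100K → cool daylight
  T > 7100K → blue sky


Temperature: 3080K
3080K ≤ 3300K → warm white
Classification: warm white


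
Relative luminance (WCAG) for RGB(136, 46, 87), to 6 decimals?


Linearize each channel (sRGB transfer function): c = v/255; c_lin = c/12.92 if c ≤ 0.04045, else ((c+0.055)/1.055)^2.4
  R: 136/255 ≈ 0.533333 > 0.04045 → ((0.533333+0.055)/1.055)^2.4 ≈ 0.246201
  G: 46/255 ≈ 0.180392 > 0.04045 → ((0.180392+0.055)/1.055)^2.4 ≈ 0.027321
  B: 87/255 ≈ 0.341176 > 0.04045 → ((0.341176+0.055)/1.055)^2.4 ≈ 0.095307
R_lin = 0.246201, G_lin = 0.027321, B_lin = 0.095307
L = 0.2126×R + 0.7152×G + 0.0722×B
L = 0.2126×0.246201 + 0.7152×0.027321 + 0.0722×0.095307
L ≈ 0.078764


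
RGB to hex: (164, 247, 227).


R = 164 → A4 (hex)
G = 247 → F7 (hex)
B = 227 → E3 (hex)
Hex = #A4F7E3


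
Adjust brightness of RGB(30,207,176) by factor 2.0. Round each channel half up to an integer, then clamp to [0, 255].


Multiply each channel by 2.0, round half up, clamp to [0, 255]
R: 30×2.0 = 60
G: 207×2.0 = 414 → clamp → 255
B: 176×2.0 = 352 → clamp → 255
= RGB(60, 255, 255)


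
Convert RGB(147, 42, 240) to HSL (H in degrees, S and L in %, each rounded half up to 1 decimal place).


Normalize: R'=147/255≈0.5765, G'=42/255≈0.1647, B'=240/255≈0.9412
Max=240/255, Min=42/255, Δ=Max-Min=198/255
L = (Max+Min)/2 = (240+42)/510 = 282/510 = 0.55294… → L = 55.3%
L > 0.5 → S = Δ/(2-Max-Min) = 198/(510-240-42) = 198/228 = 0.86842… → S = 86.8%
(the 1/255 factors cancel in S and H, so raw channel differences can be used)
Max is B' → H = 60 × ((R-G)/Δ + 4) = 60 × ((147-42)/198 + 4)
  105/198 + 4 = 0.5303… + 4 = 4.5303…
  H = 60 × 4.5303… = 271.818…° → H = 271.8°
= HSL(271.8°, 86.8%, 55.3%)


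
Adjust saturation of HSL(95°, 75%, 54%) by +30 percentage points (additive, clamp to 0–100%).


Original S = 75%
Adjustment = +30 percentage points
New S = 75 + (30) = 105
Clamp to [0, 100] → 100
= HSL(95°, 100%, 54%)


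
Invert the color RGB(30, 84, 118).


Invert: (255-R, 255-G, 255-B)
R: 255-30 = 225
G: 255-84 = 171
B: 255-118 = 137
= RGB(225, 171, 137)


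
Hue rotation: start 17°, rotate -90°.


New hue = (H + rotation) mod 360
New hue = (17 -90) mod 360
= -73 mod 360
= 287°


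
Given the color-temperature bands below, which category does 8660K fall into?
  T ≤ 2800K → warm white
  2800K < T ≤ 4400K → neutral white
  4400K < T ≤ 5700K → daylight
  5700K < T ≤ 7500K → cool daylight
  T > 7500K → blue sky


Temperature: 8660K
8660K > 7500K → blue sky
Classification: blue sky


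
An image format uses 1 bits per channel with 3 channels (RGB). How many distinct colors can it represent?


Total bits = 1 bits/channel × 3 channels = 3 bits
Distinct colors = 2^3
= 8 colors


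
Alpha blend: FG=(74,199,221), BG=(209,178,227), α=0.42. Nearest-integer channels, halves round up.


C = α×F + (1-α)×B, with 1-α = 0.58
R: 0.42×74 + 0.58×209 = 31.08 + 121.22 = 152.30 → 152
G: 0.42×199 + 0.58×178 = 83.58 + 103.24 = 186.82 → 187
B: 0.42×221 + 0.58×227 = 92.82 + 131.66 = 224.48 → 224
= RGB(152, 187, 224)


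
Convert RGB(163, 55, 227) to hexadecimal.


R = 163 → A3 (hex)
G = 55 → 37 (hex)
B = 227 → E3 (hex)
Hex = #A337E3


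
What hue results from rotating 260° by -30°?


New hue = (H + rotation) mod 360
New hue = (260 -30) mod 360
= 230 mod 360
= 230°


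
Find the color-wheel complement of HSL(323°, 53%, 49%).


Complement = opposite side of color wheel = hue + 180°
H' = (323 + 180) mod 360 = 143°
S and L unchanged.
= HSL(143°, 53%, 49%)


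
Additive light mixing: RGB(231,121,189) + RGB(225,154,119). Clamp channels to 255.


Additive: each channel = min(255, C₁+C₂)
R: 231+225 = 456 → 255
G: 121+154 = 275 → 255
B: 189+119 = 308 → 255
= RGB(255, 255, 255)


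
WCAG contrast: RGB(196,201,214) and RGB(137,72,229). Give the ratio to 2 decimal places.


Linearize each sRGB channel c=v/255: c/12.92 if c ≤ 0.04045 else ((c+0.055)/1.055)^2.4
L = 0.2126×R_lin + 0.7152×G_lin + 0.0722×B_lin
Color 1 (196,201,214):
  R=196: 196/255≈0.7686 > 0.04045 → ((0.7686+0.055)/1.055)^2.4 ≈ 0.55201
  G=201: 201/255≈0.7882 > 0.04045 → ((0.7882+0.055)/1.055)^2.4 ≈ 0.58408
  B=214: 214/255≈0.8392 > 0.04045 → ((0.8392+0.055)/1.055)^2.4 ≈ 0.67244
  L1 = 0.2126×0.55201 + 0.7152×0.58408 + 0.0722×0.67244 ≈ 0.58364
Color 2 (137,72,229):
  R=137: 137/255≈0.5373 > 0.04045 → ((0.5373+0.055)/1.055)^2.4 ≈ 0.25016
  G=72: 72/255≈0.2824 > 0.04045 → ((0.2824+0.055)/1.055)^2.4 ≈ 0.06480
  B=229: 229/255≈0.8980 > 0.04045 → ((0.8980+0.055)/1.055)^2.4 ≈ 0.78354
  L2 = 0.2126×0.25016 + 0.7152×0.06480 + 0.0722×0.78354 ≈ 0.15610
Lighter = 0.58364, Darker = 0.15610
Ratio = (L_lighter + 0.05) / (L_darker + 0.05)
Ratio = (0.58364 + 0.05) / (0.15610 + 0.05) = 0.63364 / 0.20610 ≈ 3.0744
Ratio ≈ 3.07:1


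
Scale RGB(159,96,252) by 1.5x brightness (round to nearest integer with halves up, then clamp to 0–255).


Multiply each channel by 1.5, round half up, clamp to [0, 255]
R: 159×1.5 = 238.5 → round → 239
G: 96×1.5 = 144
B: 252×1.5 = 378 → clamp → 255
= RGB(239, 144, 255)


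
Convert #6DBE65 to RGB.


6D → 109 (R)
BE → 190 (G)
65 → 101 (B)
= RGB(109, 190, 101)


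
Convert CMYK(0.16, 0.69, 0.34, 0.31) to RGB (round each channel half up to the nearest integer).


R = 255 × (1-C) × (1-K) = 255 × 0.84 × 0.69 = 147.798 → 148
G = 255 × (1-M) × (1-K) = 255 × 0.31 × 0.69 = 54.5445 → 55
B = 255 × (1-Y) × (1-K) = 255 × 0.66 × 0.69 = 116.127 → 116
= RGB(148, 55, 116)


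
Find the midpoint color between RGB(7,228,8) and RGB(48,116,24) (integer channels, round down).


Midpoint: each channel = ⌊(C₁+C₂)/2⌋
R: ⌊(7+48)/2⌋ = 27
G: ⌊(228+116)/2⌋ = 172
B: ⌊(8+24)/2⌋ = 16
= RGB(27, 172, 16)


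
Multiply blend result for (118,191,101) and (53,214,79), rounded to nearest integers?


Multiply: C = A×B/255, rounded to nearest integer
R: 118×53/255 = 6254/255 ≈ 24.525 → 25
G: 191×214/255 = 40874/255 ≈ 160.290 → 160
B: 101×79/255 = 7979/255 ≈ 31.290 → 31
= RGB(25, 160, 31)


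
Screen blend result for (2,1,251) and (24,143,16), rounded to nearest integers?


Screen: C = 255 - (255-A)×(255-B)/255, rounded to nearest integer
R: 255 - (255-2)×(255-24)/255 = 255 - 58443/255 ≈ 255 - 229.188 = 25.812 → 26
G: 255 - (255-1)×(255-143)/255 = 255 - 28448/255 ≈ 255 - 111.561 = 143.439 → 143
B: 255 - (255-251)×(255-16)/255 = 255 - 956/255 ≈ 255 - 3.749 = 251.251 → 251
= RGB(26, 143, 251)


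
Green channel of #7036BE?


Color: #7036BE
R = 70 = 112
G = 36 = 54
B = BE = 190
Green = 54


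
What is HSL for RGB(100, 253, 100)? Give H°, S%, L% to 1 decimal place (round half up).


Normalize: R'=100/255≈0.3922, G'=253/255≈0.9922, B'=100/255≈0.3922
Max=253/255, Min=100/255, Δ=Max-Min=153/255
L = (Max+Min)/2 = (253+100)/510 = 353/510 = 0.69215… → L = 69.2%
L > 0.5 → S = Δ/(2-Max-Min) = 153/(510-253-100) = 153/157 = 0.97452… → S = 97.5%
(the 1/255 factors cancel in S and H, so raw channel differences can be used)
Max is G' → H = 60 × ((B-R)/Δ + 2) = 60 × ((100-100)/153 + 2)
  0/153 + 2 = 0 + 2 = 2
  H = 60 × 2 = 120° → H = 120.0°
= HSL(120.0°, 97.5%, 69.2%)


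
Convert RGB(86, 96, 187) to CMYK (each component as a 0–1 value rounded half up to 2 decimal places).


R'=86/255≈0.3373, G'=96/255≈0.3765, B'=187/255≈0.7333
K = 1 - max(R',G',B') = 1 - 187/255 = 68/255 = 0.26666… → 0.27
(1-R'-K)/(1-K) simplifies to (max-R)/max with max = 187:
C = (187-86)/187 = 101/187 = 0.54010… → 0.54
M = (187-96)/187 = 91/187 = 0.48663… → 0.49
Y = (187-187)/187 = 0/187 = 0 → 0.00
= CMYK(0.54, 0.49, 0.00, 0.27)


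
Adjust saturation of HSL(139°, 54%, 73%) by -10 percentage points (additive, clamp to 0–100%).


Original S = 54%
Adjustment = -10 percentage points
New S = 54 + (-10) = 44
Clamp to [0, 100] → 44
= HSL(139°, 44%, 73%)


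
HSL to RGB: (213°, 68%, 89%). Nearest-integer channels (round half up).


H=213°, S=0.68, L=0.89
C = (1-|2L-1|)×S = (1-|0.78|)×0.68 = 0.1496
H' = H/60 = 213/60 ≈ 3.5500; X = C×(1-|H' mod 2 - 1|) = 0.06732
m = L - C/2 = 0.89 - 0.0748 = 0.8152
Sector ⌊H'⌋ = 3 → (R',G',B') = (0.0, 0.06732, 0.1496)
RGB = ((R'+m)×255, (G'+m)×255, (B'+m)×255) = (207.876, 225.0426, 246.024)
Round half up → RGB(208, 225, 246)


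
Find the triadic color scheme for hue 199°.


Triadic: equally spaced at 120° intervals
H1 = 199°
H2 = (199 + 120) mod 360 = 319°
H3 = (199 + 240) mod 360 = 79°
Triadic = 199°, 319°, 79°


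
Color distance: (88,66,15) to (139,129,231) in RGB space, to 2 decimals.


d = √[(R₁-R₂)² + (G₁-G₂)² + (B₁-B₂)²]
d = √[(88-139)² + (66-129)² + (15-231)²]
d = √[2601 + 3969 + 46656]
d = √53226
d ≈ 230.71


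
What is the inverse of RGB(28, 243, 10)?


Invert: (255-R, 255-G, 255-B)
R: 255-28 = 227
G: 255-243 = 12
B: 255-10 = 245
= RGB(227, 12, 245)


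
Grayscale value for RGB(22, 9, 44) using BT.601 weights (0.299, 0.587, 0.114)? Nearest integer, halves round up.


Gray = 0.299×R + 0.587×G + 0.114×B
Gray = 0.299×22 + 0.587×9 + 0.114×44
Gray = 6.578 + 5.283 + 5.016
Gray = 16.877 → round half up → 17
Gray = 17


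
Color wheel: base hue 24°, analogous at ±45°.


Base hue: 24°
Left analog: (24 - 45) mod 360 = 339°
Right analog: (24 + 45) mod 360 = 69°
Analogous hues = 339° and 69°


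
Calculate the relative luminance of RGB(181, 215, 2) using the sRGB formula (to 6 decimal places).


Linearize each channel (sRGB transfer function): c = v/255; c_lin = c/12.92 if c ≤ 0.04045, else ((c+0.055)/1.055)^2.4
  R: 181/255 ≈ 0.709804 > 0.04045 → ((0.709804+0.055)/1.055)^2.4 ≈ 0.462077
  G: 215/255 ≈ 0.843137 > 0.04045 → ((0.843137+0.055)/1.055)^2.4 ≈ 0.679542
  B: 2/255 ≈ 0.007843 ≤ 0.04045 → 0.007843/12.92 ≈ 0.000607
R_lin = 0.462077, G_lin = 0.679542, B_lin = 0.000607
L = 0.2126×R + 0.7152×G + 0.0722×B
L = 0.2126×0.462077 + 0.7152×0.679542 + 0.0722×0.000607
L ≈ 0.584290


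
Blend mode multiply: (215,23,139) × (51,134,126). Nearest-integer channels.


Multiply: C = A×B/255, rounded to nearest integer
R: 215×51/255 = 10965/255 ≈ 43.000 → 43
G: 23×134/255 = 3082/255 ≈ 12.086 → 12
B: 139×126/255 = 17514/255 ≈ 68.682 → 69
= RGB(43, 12, 69)


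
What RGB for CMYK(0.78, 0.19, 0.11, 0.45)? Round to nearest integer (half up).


R = 255 × (1-C) × (1-K) = 255 × 0.22 × 0.55 = 30.855 → 31
G = 255 × (1-M) × (1-K) = 255 × 0.81 × 0.55 = 113.6025 → 114
B = 255 × (1-Y) × (1-K) = 255 × 0.89 × 0.55 = 124.8225 → 125
= RGB(31, 114, 125)


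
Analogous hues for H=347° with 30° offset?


Base hue: 347°
Left analog: (347 - 30) mod 360 = 317°
Right analog: (347 + 30) mod 360 = 17°
Analogous hues = 317° and 17°


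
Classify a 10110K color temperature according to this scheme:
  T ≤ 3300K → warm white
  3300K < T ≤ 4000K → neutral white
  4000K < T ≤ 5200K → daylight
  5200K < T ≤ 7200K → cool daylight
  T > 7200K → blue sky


Temperature: 10110K
10110K > 7200K → blue sky
Classification: blue sky


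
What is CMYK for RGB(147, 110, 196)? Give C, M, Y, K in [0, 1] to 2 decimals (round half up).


R'=147/255≈0.5765, G'=110/255≈0.4314, B'=196/255≈0.7686
K = 1 - max(R',G',B') = 1 - 196/255 = 59/255 = 0.23137… → 0.23
(1-R'-K)/(1-K) simplifies to (max-R)/max with max = 196:
C = (196-147)/196 = 49/196 = 0.25 → 0.25
M = (196-110)/196 = 86/196 = 0.43877… → 0.44
Y = (196-196)/196 = 0/196 = 0 → 0.00
= CMYK(0.25, 0.44, 0.00, 0.23)


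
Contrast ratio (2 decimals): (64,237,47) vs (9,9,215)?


Linearize each sRGB channel c=v/255: c/12.92 if c ≤ 0.04045 else ((c+0.055)/1.055)^2.4
L = 0.2126×R_lin + 0.7152×G_lin + 0.0722×B_lin
Color 1 (64,237,47):
  R=64: 64/255≈0.2510 > 0.04045 → ((0.2510+0.055)/1.055)^2.4 ≈ 0.05127
  G=237: 237/255≈0.9294 > 0.04045 → ((0.9294+0.055)/1.055)^2.4 ≈ 0.84687
  B=47: 47/255≈0.1843 > 0.04045 → ((0.1843+0.055)/1.055)^2.4 ≈ 0.02843
  L1 = 0.2126×0.05127 + 0.7152×0.84687 + 0.0722×0.02843 ≈ 0.61864
Color 2 (9,9,215):
  R=9: 9/255≈0.0353 ≤ 0.04045 → 0.0353/12.92 ≈ 0.00273
  G=9: 9/255≈0.0353 ≤ 0.04045 → 0.0353/12.92 ≈ 0.00273
  B=215: 215/255≈0.8431 > 0.04045 → ((0.8431+0.055)/1.055)^2.4 ≈ 0.67954
  L2 = 0.2126×0.00273 + 0.7152×0.00273 + 0.0722×0.67954 ≈ 0.05160
Lighter = 0.61864, Darker = 0.05160
Ratio = (L_lighter + 0.05) / (L_darker + 0.05)
Ratio = (0.61864 + 0.05) / (0.05160 + 0.05) = 0.66864 / 0.10160 ≈ 6.5812
Ratio ≈ 6.58:1


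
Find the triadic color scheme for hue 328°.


Triadic: equally spaced at 120° intervals
H1 = 328°
H2 = (328 + 120) mod 360 = 88°
H3 = (328 + 240) mod 360 = 208°
Triadic = 328°, 88°, 208°


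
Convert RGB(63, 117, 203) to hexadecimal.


R = 63 → 3F (hex)
G = 117 → 75 (hex)
B = 203 → CB (hex)
Hex = #3F75CB


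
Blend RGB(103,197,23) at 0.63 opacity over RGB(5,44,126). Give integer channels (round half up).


C = α×F + (1-α)×B, with 1-α = 0.37
R: 0.63×103 + 0.37×5 = 64.89 + 1.85 = 66.74 → 67
G: 0.63×197 + 0.37×44 = 124.11 + 16.28 = 140.39 → 140
B: 0.63×23 + 0.37×126 = 14.49 + 46.62 = 61.11 → 61
= RGB(67, 140, 61)


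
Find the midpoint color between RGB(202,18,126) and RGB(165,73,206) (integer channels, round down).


Midpoint: each channel = ⌊(C₁+C₂)/2⌋
R: ⌊(202+165)/2⌋ = 183
G: ⌊(18+73)/2⌋ = 45
B: ⌊(126+206)/2⌋ = 166
= RGB(183, 45, 166)


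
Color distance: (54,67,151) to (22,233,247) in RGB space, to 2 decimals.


d = √[(R₁-R₂)² + (G₁-G₂)² + (B₁-B₂)²]
d = √[(54-22)² + (67-233)² + (151-247)²]
d = √[1024 + 27556 + 9216]
d = √37796
d ≈ 194.41


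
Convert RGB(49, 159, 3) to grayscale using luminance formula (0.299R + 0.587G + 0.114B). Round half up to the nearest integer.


Gray = 0.299×R + 0.587×G + 0.114×B
Gray = 0.299×49 + 0.587×159 + 0.114×3
Gray = 14.651 + 93.333 + 0.342
Gray = 108.326 → round half up → 108
Gray = 108


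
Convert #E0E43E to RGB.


E0 → 224 (R)
E4 → 228 (G)
3E → 62 (B)
= RGB(224, 228, 62)


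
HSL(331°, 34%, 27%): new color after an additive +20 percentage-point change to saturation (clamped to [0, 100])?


Original S = 34%
Adjustment = +20 percentage points
New S = 34 + (20) = 54
Clamp to [0, 100] → 54
= HSL(331°, 54%, 27%)


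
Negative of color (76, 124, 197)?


Invert: (255-R, 255-G, 255-B)
R: 255-76 = 179
G: 255-124 = 131
B: 255-197 = 58
= RGB(179, 131, 58)


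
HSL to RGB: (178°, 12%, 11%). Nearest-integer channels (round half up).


H=178°, S=0.12, L=0.11
C = (1-|2L-1|)×S = (1-|-0.78|)×0.12 = 0.0264
H' = H/60 = 178/60 ≈ 2.9667; X = C×(1-|H' mod 2 - 1|) = 0.02552
m = L - C/2 = 0.11 - 0.0132 = 0.0968
Sector ⌊H'⌋ = 2 → (R',G',B') = (0.0, 0.0264, 0.02552)
RGB = ((R'+m)×255, (G'+m)×255, (B'+m)×255) = (24.684, 31.416, 31.1916)
Round half up → RGB(25, 31, 31)


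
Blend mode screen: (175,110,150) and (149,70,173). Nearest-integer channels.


Screen: C = 255 - (255-A)×(255-B)/255, rounded to nearest integer
R: 255 - (255-175)×(255-149)/255 = 255 - 8480/255 ≈ 255 - 33.255 = 221.745 → 222
G: 255 - (255-110)×(255-70)/255 = 255 - 26825/255 ≈ 255 - 105.196 = 149.804 → 150
B: 255 - (255-150)×(255-173)/255 = 255 - 8610/255 ≈ 255 - 33.765 = 221.235 → 221
= RGB(222, 150, 221)


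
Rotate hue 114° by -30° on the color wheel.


New hue = (H + rotation) mod 360
New hue = (114 -30) mod 360
= 84 mod 360
= 84°


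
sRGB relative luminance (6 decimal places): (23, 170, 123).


Linearize each channel (sRGB transfer function): c = v/255; c_lin = c/12.92 if c ≤ 0.04045, else ((c+0.055)/1.055)^2.4
  R: 23/255 ≈ 0.090196 > 0.04045 → ((0.090196+0.055)/1.055)^2.4 ≈ 0.008568
  G: 170/255 ≈ 0.666667 > 0.04045 → ((0.666667+0.055)/1.055)^2.4 ≈ 0.401978
  B: 123/255 ≈ 0.482353 > 0.04045 → ((0.482353+0.055)/1.055)^2.4 ≈ 0.198069
R_lin = 0.008568, G_lin = 0.401978, B_lin = 0.198069
L = 0.2126×R + 0.7152×G + 0.0722×B
L = 0.2126×0.008568 + 0.7152×0.401978 + 0.0722×0.198069
L ≈ 0.303617


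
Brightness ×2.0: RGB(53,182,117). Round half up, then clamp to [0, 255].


Multiply each channel by 2.0, round half up, clamp to [0, 255]
R: 53×2.0 = 106
G: 182×2.0 = 364 → clamp → 255
B: 117×2.0 = 234
= RGB(106, 255, 234)


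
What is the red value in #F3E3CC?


Color: #F3E3CC
R = F3 = 243
G = E3 = 227
B = CC = 204
Red = 243


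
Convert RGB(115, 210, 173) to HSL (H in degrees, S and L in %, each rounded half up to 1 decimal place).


Normalize: R'=115/255≈0.4510, G'=210/255≈0.8235, B'=173/255≈0.6784
Max=210/255, Min=115/255, Δ=Max-Min=95/255
L = (Max+Min)/2 = (210+115)/510 = 325/510 = 0.63725… → L = 63.7%
L > 0.5 → S = Δ/(2-Max-Min) = 95/(510-210-115) = 95/185 = 0.51351… → S = 51.4%
(the 1/255 factors cancel in S and H, so raw channel differences can be used)
Max is G' → H = 60 × ((B-R)/Δ + 2) = 60 × ((173-115)/95 + 2)
  58/95 + 2 = 0.6105… + 2 = 2.6105…
  H = 60 × 2.6105… = 156.631…° → H = 156.6°
= HSL(156.6°, 51.4%, 63.7%)


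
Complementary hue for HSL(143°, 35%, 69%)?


Complement = opposite side of color wheel = hue + 180°
H' = (143 + 180) mod 360 = 323°
S and L unchanged.
= HSL(323°, 35%, 69%)


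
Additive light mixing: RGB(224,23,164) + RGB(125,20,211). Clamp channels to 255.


Additive: each channel = min(255, C₁+C₂)
R: 224+125 = 349 → 255
G: 23+20 = 43 → 43
B: 164+211 = 375 → 255
= RGB(255, 43, 255)


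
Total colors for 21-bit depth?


Colors = 2^bits = 2^21
= 2,097,152 colors


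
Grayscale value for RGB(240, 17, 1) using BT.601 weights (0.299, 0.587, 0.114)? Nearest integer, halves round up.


Gray = 0.299×R + 0.587×G + 0.114×B
Gray = 0.299×240 + 0.587×17 + 0.114×1
Gray = 71.760 + 9.979 + 0.114
Gray = 81.853 → round half up → 82
Gray = 82


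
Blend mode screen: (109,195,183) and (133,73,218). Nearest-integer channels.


Screen: C = 255 - (255-A)×(255-B)/255, rounded to nearest integer
R: 255 - (255-109)×(255-133)/255 = 255 - 17812/255 ≈ 255 - 69.851 = 185.149 → 185
G: 255 - (255-195)×(255-73)/255 = 255 - 10920/255 ≈ 255 - 42.824 = 212.176 → 212
B: 255 - (255-183)×(255-218)/255 = 255 - 2664/255 ≈ 255 - 10.447 = 244.553 → 245
= RGB(185, 212, 245)


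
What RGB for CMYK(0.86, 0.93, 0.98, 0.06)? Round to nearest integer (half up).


R = 255 × (1-C) × (1-K) = 255 × 0.14 × 0.94 = 33.558 → 34
G = 255 × (1-M) × (1-K) = 255 × 0.07 × 0.94 = 16.779 → 17
B = 255 × (1-Y) × (1-K) = 255 × 0.02 × 0.94 = 4.794 → 5
= RGB(34, 17, 5)


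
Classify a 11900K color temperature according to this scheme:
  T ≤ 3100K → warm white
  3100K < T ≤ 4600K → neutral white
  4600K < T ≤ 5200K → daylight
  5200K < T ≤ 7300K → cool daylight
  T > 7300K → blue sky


Temperature: 11900K
11900K > 7300K → blue sky
Classification: blue sky


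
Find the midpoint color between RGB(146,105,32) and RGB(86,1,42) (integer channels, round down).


Midpoint: each channel = ⌊(C₁+C₂)/2⌋
R: ⌊(146+86)/2⌋ = 116
G: ⌊(105+1)/2⌋ = 53
B: ⌊(32+42)/2⌋ = 37
= RGB(116, 53, 37)


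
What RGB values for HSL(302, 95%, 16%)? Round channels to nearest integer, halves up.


H=302°, S=0.95, L=0.16
C = (1-|2L-1|)×S = (1-|-0.68|)×0.95 = 0.304
H' = H/60 = 302/60 ≈ 5.0333; X = C×(1-|H' mod 2 - 1|) ≈ 0.2939
m = L - C/2 = 0.16 - 0.152 = 0.008
Sector ⌊H'⌋ = 5 → (R',G',B') = (0.304, 0.0, ≈0.2939)
RGB = ((R'+m)×255, (G'+m)×255, (B'+m)×255) = (79.56, 2.04, 76.976)
Round half up → RGB(80, 2, 77)


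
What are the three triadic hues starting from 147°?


Triadic: equally spaced at 120° intervals
H1 = 147°
H2 = (147 + 120) mod 360 = 267°
H3 = (147 + 240) mod 360 = 27°
Triadic = 147°, 267°, 27°


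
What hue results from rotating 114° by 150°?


New hue = (H + rotation) mod 360
New hue = (114 + 150) mod 360
= 264 mod 360
= 264°


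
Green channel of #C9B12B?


Color: #C9B12B
R = C9 = 201
G = B1 = 177
B = 2B = 43
Green = 177


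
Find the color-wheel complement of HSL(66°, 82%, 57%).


Complement = opposite side of color wheel = hue + 180°
H' = (66 + 180) mod 360 = 246°
S and L unchanged.
= HSL(246°, 82%, 57%)


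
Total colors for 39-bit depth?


Colors = 2^bits = 2^39
= 549,755,813,888 colors


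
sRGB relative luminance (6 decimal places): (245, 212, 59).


Linearize each channel (sRGB transfer function): c = v/255; c_lin = c/12.92 if c ≤ 0.04045, else ((c+0.055)/1.055)^2.4
  R: 245/255 ≈ 0.960784 > 0.04045 → ((0.960784+0.055)/1.055)^2.4 ≈ 0.913099
  G: 212/255 ≈ 0.831373 > 0.04045 → ((0.831373+0.055)/1.055)^2.4 ≈ 0.658375
  B: 59/255 ≈ 0.231373 > 0.04045 → ((0.231373+0.055)/1.055)^2.4 ≈ 0.043735
R_lin = 0.913099, G_lin = 0.658375, B_lin = 0.043735
L = 0.2126×R + 0.7152×G + 0.0722×B
L = 0.2126×0.913099 + 0.7152×0.658375 + 0.0722×0.043735
L ≈ 0.668152


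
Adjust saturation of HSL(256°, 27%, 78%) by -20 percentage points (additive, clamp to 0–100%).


Original S = 27%
Adjustment = -20 percentage points
New S = 27 + (-20) = 7
Clamp to [0, 100] → 7
= HSL(256°, 7%, 78%)


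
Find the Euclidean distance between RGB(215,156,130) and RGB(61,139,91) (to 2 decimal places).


d = √[(R₁-R₂)² + (G₁-G₂)² + (B₁-B₂)²]
d = √[(215-61)² + (156-139)² + (130-91)²]
d = √[23716 + 289 + 1521]
d = √25526
d ≈ 159.77


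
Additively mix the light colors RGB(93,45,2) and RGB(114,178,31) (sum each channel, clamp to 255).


Additive: each channel = min(255, C₁+C₂)
R: 93+114 = 207 → 207
G: 45+178 = 223 → 223
B: 2+31 = 33 → 33
= RGB(207, 223, 33)


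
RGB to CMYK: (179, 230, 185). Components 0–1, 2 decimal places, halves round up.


R'=179/255≈0.7020, G'=230/255≈0.9020, B'=185/255≈0.7255
K = 1 - max(R',G',B') = 1 - 230/255 = 25/255 = 0.09803… → 0.10
(1-R'-K)/(1-K) simplifies to (max-R)/max with max = 230:
C = (230-179)/230 = 51/230 = 0.22173… → 0.22
M = (230-230)/230 = 0/230 = 0 → 0.00
Y = (230-185)/230 = 45/230 = 0.19565… → 0.20
= CMYK(0.22, 0.00, 0.20, 0.10)


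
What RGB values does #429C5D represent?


42 → 66 (R)
9C → 156 (G)
5D → 93 (B)
= RGB(66, 156, 93)


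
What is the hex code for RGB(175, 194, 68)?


R = 175 → AF (hex)
G = 194 → C2 (hex)
B = 68 → 44 (hex)
Hex = #AFC244


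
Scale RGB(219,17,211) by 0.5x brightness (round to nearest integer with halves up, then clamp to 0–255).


Multiply each channel by 0.5, round half up, clamp to [0, 255]
R: 219×0.5 = 109.5 → round → 110
G: 17×0.5 = 8.5 → round → 9
B: 211×0.5 = 105.5 → round → 106
= RGB(110, 9, 106)


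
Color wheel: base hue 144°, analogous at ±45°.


Base hue: 144°
Left analog: (144 - 45) mod 360 = 99°
Right analog: (144 + 45) mod 360 = 189°
Analogous hues = 99° and 189°


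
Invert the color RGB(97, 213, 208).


Invert: (255-R, 255-G, 255-B)
R: 255-97 = 158
G: 255-213 = 42
B: 255-208 = 47
= RGB(158, 42, 47)


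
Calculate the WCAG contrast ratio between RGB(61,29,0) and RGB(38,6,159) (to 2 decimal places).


Linearize each sRGB channel c=v/255: c/12.92 if c ≤ 0.04045 else ((c+0.055)/1.055)^2.4
L = 0.2126×R_lin + 0.7152×G_lin + 0.0722×B_lin
Color 1 (61,29,0):
  R=61: 61/255≈0.2392 > 0.04045 → ((0.2392+0.055)/1.055)^2.4 ≈ 0.04667
  G=29: 29/255≈0.1137 > 0.04045 → ((0.1137+0.055)/1.055)^2.4 ≈ 0.01229
  B=0: 0/255≈0.0000 ≤ 0.04045 → 0.0000/12.92 ≈ 0.00000
  L1 = 0.2126×0.04667 + 0.7152×0.01229 + 0.0722×0.00000 ≈ 0.01871
Color 2 (38,6,159):
  R=38: 38/255≈0.1490 > 0.04045 → ((0.1490+0.055)/1.055)^2.4 ≈ 0.01938
  G=6: 6/255≈0.0235 ≤ 0.04045 → 0.0235/12.92 ≈ 0.00182
  B=159: 159/255≈0.6235 > 0.04045 → ((0.6235+0.055)/1.055)^2.4 ≈ 0.34670
  L2 = 0.2126×0.01938 + 0.7152×0.00182 + 0.0722×0.34670 ≈ 0.03046
Lighter = 0.03046, Darker = 0.01871
Ratio = (L_lighter + 0.05) / (L_darker + 0.05)
Ratio = (0.03046 + 0.05) / (0.01871 + 0.05) = 0.08046 / 0.06871 ≈ 1.1710
Ratio ≈ 1.17:1


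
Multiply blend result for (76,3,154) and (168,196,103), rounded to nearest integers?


Multiply: C = A×B/255, rounded to nearest integer
R: 76×168/255 = 12768/255 ≈ 50.071 → 50
G: 3×196/255 = 588/255 ≈ 2.306 → 2
B: 154×103/255 = 15862/255 ≈ 62.204 → 62
= RGB(50, 2, 62)


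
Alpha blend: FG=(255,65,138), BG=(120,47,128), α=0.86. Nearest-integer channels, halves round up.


C = α×F + (1-α)×B, with 1-α = 0.14
R: 0.86×255 + 0.14×120 = 219.30 + 16.80 = 236.10 → 236
G: 0.86×65 + 0.14×47 = 55.90 + 6.58 = 62.48 → 62
B: 0.86×138 + 0.14×128 = 118.68 + 17.92 = 136.60 → 137
= RGB(236, 62, 137)


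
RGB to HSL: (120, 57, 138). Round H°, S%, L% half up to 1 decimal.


Normalize: R'=120/255≈0.4706, G'=57/255≈0.2235, B'=138/255≈0.5412
Max=138/255, Min=57/255, Δ=Max-Min=81/255
L = (Max+Min)/2 = (138+57)/510 = 195/510 = 0.38235… → L = 38.2%
L ≤ 0.5 → S = Δ/(Max+Min) = 81/(138+57) = 81/195 = 0.41538… → S = 41.5%
(the 1/255 factors cancel in S and H, so raw channel differences can be used)
Max is B' → H = 60 × ((R-G)/Δ + 4) = 60 × ((120-57)/81 + 4)
  63/81 + 4 = 0.7777… + 4 = 4.7777…
  H = 60 × 4.7777… = 286.666…° → H = 286.7°
= HSL(286.7°, 41.5%, 38.2%)


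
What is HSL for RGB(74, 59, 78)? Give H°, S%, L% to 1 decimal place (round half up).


Normalize: R'=74/255≈0.2902, G'=59/255≈0.2314, B'=78/255≈0.3059
Max=78/255, Min=59/255, Δ=Max-Min=19/255
L = (Max+Min)/2 = (78+59)/510 = 137/510 = 0.26862… → L = 26.9%
L ≤ 0.5 → S = Δ/(Max+Min) = 19/(78+59) = 19/137 = 0.13868… → S = 13.9%
(the 1/255 factors cancel in S and H, so raw channel differences can be used)
Max is B' → H = 60 × ((R-G)/Δ + 4) = 60 × ((74-59)/19 + 4)
  15/19 + 4 = 0.7894… + 4 = 4.7894…
  H = 60 × 4.7894… = 287.368…° → H = 287.4°
= HSL(287.4°, 13.9%, 26.9%)


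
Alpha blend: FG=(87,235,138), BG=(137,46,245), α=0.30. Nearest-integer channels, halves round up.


C = α×F + (1-α)×B, with 1-α = 0.70
R: 0.30×87 + 0.70×137 = 26.10 + 95.90 = 122.00 → 122
G: 0.30×235 + 0.70×46 = 70.50 + 32.20 = 102.70 → 103
B: 0.30×138 + 0.70×245 = 41.40 + 171.50 = 212.90 → 213
= RGB(122, 103, 213)


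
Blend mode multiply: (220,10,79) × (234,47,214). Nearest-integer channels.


Multiply: C = A×B/255, rounded to nearest integer
R: 220×234/255 = 51480/255 ≈ 201.882 → 202
G: 10×47/255 = 470/255 ≈ 1.843 → 2
B: 79×214/255 = 16906/255 ≈ 66.298 → 66
= RGB(202, 2, 66)


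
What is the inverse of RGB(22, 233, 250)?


Invert: (255-R, 255-G, 255-B)
R: 255-22 = 233
G: 255-233 = 22
B: 255-250 = 5
= RGB(233, 22, 5)


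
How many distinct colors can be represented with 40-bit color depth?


Colors = 2^bits = 2^40
= 1,099,511,627,776 colors


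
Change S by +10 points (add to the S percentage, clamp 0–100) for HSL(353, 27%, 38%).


Original S = 27%
Adjustment = +10 percentage points
New S = 27 + (10) = 37
Clamp to [0, 100] → 37
= HSL(353°, 37%, 38%)


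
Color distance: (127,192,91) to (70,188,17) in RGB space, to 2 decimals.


d = √[(R₁-R₂)² + (G₁-G₂)² + (B₁-B₂)²]
d = √[(127-70)² + (192-188)² + (91-17)²]
d = √[3249 + 16 + 5476]
d = √8741
d ≈ 93.49


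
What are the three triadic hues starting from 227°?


Triadic: equally spaced at 120° intervals
H1 = 227°
H2 = (227 + 120) mod 360 = 347°
H3 = (227 + 240) mod 360 = 107°
Triadic = 227°, 347°, 107°


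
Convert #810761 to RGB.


81 → 129 (R)
07 → 7 (G)
61 → 97 (B)
= RGB(129, 7, 97)


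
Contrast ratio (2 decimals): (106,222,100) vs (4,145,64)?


Linearize each sRGB channel c=v/255: c/12.92 if c ≤ 0.04045 else ((c+0.055)/1.055)^2.4
L = 0.2126×R_lin + 0.7152×G_lin + 0.0722×B_lin
Color 1 (106,222,100):
  R=106: 106/255≈0.4157 > 0.04045 → ((0.4157+0.055)/1.055)^2.4 ≈ 0.14413
  G=222: 222/255≈0.8706 > 0.04045 → ((0.8706+0.055)/1.055)^2.4 ≈ 0.73046
  B=100: 100/255≈0.3922 > 0.04045 → ((0.3922+0.055)/1.055)^2.4 ≈ 0.12744
  L1 = 0.2126×0.14413 + 0.7152×0.73046 + 0.0722×0.12744 ≈ 0.56227
Color 2 (4,145,64):
  R=4: 4/255≈0.0157 ≤ 0.04045 → 0.0157/12.92 ≈ 0.00121
  G=145: 145/255≈0.5686 > 0.04045 → ((0.5686+0.055)/1.055)^2.4 ≈ 0.28315
  B=64: 64/255≈0.2510 > 0.04045 → ((0.2510+0.055)/1.055)^2.4 ≈ 0.05127
  L2 = 0.2126×0.00121 + 0.7152×0.28315 + 0.0722×0.05127 ≈ 0.20647
Lighter = 0.56227, Darker = 0.20647
Ratio = (L_lighter + 0.05) / (L_darker + 0.05)
Ratio = (0.56227 + 0.05) / (0.20647 + 0.05) = 0.61227 / 0.25647 ≈ 2.3873
Ratio ≈ 2.39:1


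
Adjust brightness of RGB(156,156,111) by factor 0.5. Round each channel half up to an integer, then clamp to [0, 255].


Multiply each channel by 0.5, round half up, clamp to [0, 255]
R: 156×0.5 = 78
G: 156×0.5 = 78
B: 111×0.5 = 55.5 → round → 56
= RGB(78, 78, 56)


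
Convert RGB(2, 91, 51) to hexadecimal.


R = 2 → 02 (hex)
G = 91 → 5B (hex)
B = 51 → 33 (hex)
Hex = #025B33


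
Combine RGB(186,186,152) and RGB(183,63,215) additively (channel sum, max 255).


Additive: each channel = min(255, C₁+C₂)
R: 186+183 = 369 → 255
G: 186+63 = 249 → 249
B: 152+215 = 367 → 255
= RGB(255, 249, 255)


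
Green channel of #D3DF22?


Color: #D3DF22
R = D3 = 211
G = DF = 223
B = 22 = 34
Green = 223


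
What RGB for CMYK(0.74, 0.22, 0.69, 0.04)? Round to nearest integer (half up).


R = 255 × (1-C) × (1-K) = 255 × 0.26 × 0.96 = 63.648 → 64
G = 255 × (1-M) × (1-K) = 255 × 0.78 × 0.96 = 190.944 → 191
B = 255 × (1-Y) × (1-K) = 255 × 0.31 × 0.96 = 75.888 → 76
= RGB(64, 191, 76)


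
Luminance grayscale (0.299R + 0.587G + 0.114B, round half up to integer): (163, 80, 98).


Gray = 0.299×R + 0.587×G + 0.114×B
Gray = 0.299×163 + 0.587×80 + 0.114×98
Gray = 48.737 + 46.960 + 11.172
Gray = 106.869 → round half up → 107
Gray = 107


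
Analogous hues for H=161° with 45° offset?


Base hue: 161°
Left analog: (161 - 45) mod 360 = 116°
Right analog: (161 + 45) mod 360 = 206°
Analogous hues = 116° and 206°


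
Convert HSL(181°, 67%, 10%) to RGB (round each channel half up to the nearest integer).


H=181°, S=0.67, L=0.10
C = (1-|2L-1|)×S = (1-|-0.80|)×0.67 = 0.134
H' = H/60 = 181/60 ≈ 3.0167; X = C×(1-|H' mod 2 - 1|) ≈ 0.1318
m = L - C/2 = 0.10 - 0.067 = 0.033
Sector ⌊H'⌋ = 3 → (R',G',B') = (0.0, ≈0.1318, 0.134)
RGB = ((R'+m)×255, (G'+m)×255, (B'+m)×255) = (8.415, 42.0155, 42.585)
Round half up → RGB(8, 42, 43)


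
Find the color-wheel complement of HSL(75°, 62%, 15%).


Complement = opposite side of color wheel = hue + 180°
H' = (75 + 180) mod 360 = 255°
S and L unchanged.
= HSL(255°, 62%, 15%)


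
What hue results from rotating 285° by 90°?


New hue = (H + rotation) mod 360
New hue = (285 + 90) mod 360
= 375 mod 360
= 15°


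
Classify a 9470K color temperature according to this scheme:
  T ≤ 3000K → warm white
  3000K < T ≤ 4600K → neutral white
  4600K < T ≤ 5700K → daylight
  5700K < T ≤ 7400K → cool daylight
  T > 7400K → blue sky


Temperature: 9470K
9470K > 7400K → blue sky
Classification: blue sky


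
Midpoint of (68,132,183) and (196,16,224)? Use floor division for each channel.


Midpoint: each channel = ⌊(C₁+C₂)/2⌋
R: ⌊(68+196)/2⌋ = 132
G: ⌊(132+16)/2⌋ = 74
B: ⌊(183+224)/2⌋ = 203
= RGB(132, 74, 203)


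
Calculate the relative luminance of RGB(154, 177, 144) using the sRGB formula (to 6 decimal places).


Linearize each channel (sRGB transfer function): c = v/255; c_lin = c/12.92 if c ≤ 0.04045, else ((c+0.055)/1.055)^2.4
  R: 154/255 ≈ 0.603922 > 0.04045 → ((0.603922+0.055)/1.055)^2.4 ≈ 0.323143
  G: 177/255 ≈ 0.694118 > 0.04045 → ((0.694118+0.055)/1.055)^2.4 ≈ 0.439657
  B: 144/255 ≈ 0.564706 > 0.04045 → ((0.564706+0.055)/1.055)^2.4 ≈ 0.278894
R_lin = 0.323143, G_lin = 0.439657, B_lin = 0.278894
L = 0.2126×R + 0.7152×G + 0.0722×B
L = 0.2126×0.323143 + 0.7152×0.439657 + 0.0722×0.278894
L ≈ 0.403279
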